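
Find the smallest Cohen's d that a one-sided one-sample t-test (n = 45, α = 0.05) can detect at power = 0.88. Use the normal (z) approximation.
d ≈ 0.42

Minimum detectable effect (one-sample t-test, normal approximation):
d = (z_α + z_β) / √n
d = (1.645 + 1.175) / √45
d = 2.820 / 6.708
d ≈ 0.42

By Cohen's convention (0.2 small / 0.5 medium / 0.8 large): small effect.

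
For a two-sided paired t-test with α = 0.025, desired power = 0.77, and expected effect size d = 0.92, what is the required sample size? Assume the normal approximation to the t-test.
n = 11 pairs

Sample size formula (paired t-test, normal approximation):
n = ((z_{α/2} + z_β) / d)²

z_{α/2} = 2.241 (for α = 0.025, two-sided)
z_β = 0.739 (for power = 0.77)
d = 0.92

n = ((2.241 + 0.739) / 0.92)²
n = (3.239)²
n ≈ 10.49
Round up to the next whole number: n = 11 pairs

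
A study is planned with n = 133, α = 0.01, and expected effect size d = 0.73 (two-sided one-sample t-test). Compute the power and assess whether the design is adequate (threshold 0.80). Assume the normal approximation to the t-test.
Power ≈ 1.00; the study is adequately powered (power ≥ 0.80)

Power calculation (one-sample t-test, normal approximation):
z_β = d · √n - z_{α/2}
z_β = 0.73 · √133 - 2.576
z_β = 0.73 · 11.533 - 2.576
z_β = 5.843

Power = Φ(z_β) = Φ(5.843) ≈ 1.000

Effect size d = 0.73 is medium by Cohen's convention (0.2/0.5/0.8).

Threshold: power ≥ 0.80 is conventionally adequate.
Power ≈ 1.00 → the study is adequately powered (power ≥ 0.80).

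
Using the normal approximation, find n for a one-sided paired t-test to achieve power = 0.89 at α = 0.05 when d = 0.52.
n = 31 pairs

Sample size formula (paired t-test, normal approximation):
n = ((z_α + z_β) / d)²

z_α = 1.645 (for α = 0.05, one-sided)
z_β = 1.227 (for power = 0.89)
d = 0.52

n = ((1.645 + 1.227) / 0.52)²
n = (5.523)²
n ≈ 30.50
Round up to the next whole number: n = 31 pairs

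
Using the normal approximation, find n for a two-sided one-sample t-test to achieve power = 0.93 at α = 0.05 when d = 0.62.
n = 31

Sample size formula (one-sample t-test, normal approximation):
n = ((z_{α/2} + z_β) / d)²

z_{α/2} = 1.960 (for α = 0.05, two-sided)
z_β = 1.476 (for power = 0.93)
d = 0.62

n = ((1.960 + 1.476) / 0.62)²
n = (5.542)²
n ≈ 30.71
Round up to the next whole number: n = 31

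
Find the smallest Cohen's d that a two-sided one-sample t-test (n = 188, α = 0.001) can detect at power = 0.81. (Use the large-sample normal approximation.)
d ≈ 0.30

Minimum detectable effect (one-sample t-test, normal approximation):
d = (z_{α/2} + z_β) / √n
d = (3.291 + 0.878) / √188
d = 4.168 / 13.711
d ≈ 0.30

By Cohen's convention (0.2 small / 0.5 medium / 0.8 large): small effect.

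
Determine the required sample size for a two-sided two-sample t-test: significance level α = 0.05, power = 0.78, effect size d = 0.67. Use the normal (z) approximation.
n = 34 per group

Sample size formula (two-sample t-test, normal approximation):
n = 2 · ((z_{α/2} + z_β) / d)²

z_{α/2} = 1.960 (for α = 0.05, two-sided)
z_β = 0.772 (for power = 0.78)
d = 0.67

n = 2 · ((1.960 + 0.772) / 0.67)²
n = 2 · (4.078)²
n ≈ 33.26
Round up to the next whole number: n = 34 per group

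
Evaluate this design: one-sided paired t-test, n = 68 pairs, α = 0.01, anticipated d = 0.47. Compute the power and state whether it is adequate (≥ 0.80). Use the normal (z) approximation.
Power ≈ 0.94; the study is adequately powered (power ≥ 0.80)

Power calculation (paired t-test, normal approximation):
z_β = d · √n - z_α
z_β = 0.47 · √68 - 2.326
z_β = 0.47 · 8.246 - 2.326
z_β = 1.549

Power = Φ(z_β) = Φ(1.549) ≈ 0.939

Effect size d = 0.47 is small by Cohen's convention (0.2/0.5/0.8).

Threshold: power ≥ 0.80 is conventionally adequate.
Power ≈ 0.94 → the study is adequately powered (power ≥ 0.80).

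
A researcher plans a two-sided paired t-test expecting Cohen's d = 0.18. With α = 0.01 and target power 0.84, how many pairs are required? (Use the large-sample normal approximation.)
n = 394 pairs

Sample size formula (paired t-test, normal approximation):
n = ((z_{α/2} + z_β) / d)²

z_{α/2} = 2.576 (for α = 0.01, two-sided)
z_β = 0.994 (for power = 0.84)
d = 0.18

n = ((2.576 + 0.994) / 0.18)²
n = (19.833)²
n ≈ 393.35
Round up to the next whole number: n = 394 pairs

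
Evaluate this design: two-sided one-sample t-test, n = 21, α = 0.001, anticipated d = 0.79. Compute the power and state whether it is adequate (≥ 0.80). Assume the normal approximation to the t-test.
Power ≈ 0.63; the study is underpowered (power < 0.80)

Power calculation (one-sample t-test, normal approximation):
z_β = d · √n - z_{α/2}
z_β = 0.79 · √21 - 3.291
z_β = 0.79 · 4.583 - 3.291
z_β = 0.330

Power = Φ(z_β) = Φ(0.330) ≈ 0.629

Effect size d = 0.79 is medium by Cohen's convention (0.2/0.5/0.8).

Threshold: power ≥ 0.80 is conventionally adequate.
Power ≈ 0.63 → the study is underpowered (power < 0.80).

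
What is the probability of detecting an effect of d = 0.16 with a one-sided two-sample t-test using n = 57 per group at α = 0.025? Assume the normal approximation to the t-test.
Power ≈ 0.13

Power calculation (two-sample t-test, normal approximation):
z_β = d · √(n/2) - z_α
z_β = 0.16 · √(57/2) - 1.960
z_β = 0.16 · 5.339 - 1.960
z_β = -1.106

Power = Φ(z_β) = Φ(-1.106) ≈ 0.134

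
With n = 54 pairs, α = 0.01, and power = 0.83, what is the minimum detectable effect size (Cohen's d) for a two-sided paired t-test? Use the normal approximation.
d ≈ 0.48

Minimum detectable effect (paired t-test, normal approximation):
d = (z_{α/2} + z_β) / √n
d = (2.576 + 0.954) / √54
d = 3.530 / 7.348
d ≈ 0.48

By Cohen's convention (0.2 small / 0.5 medium / 0.8 large): small effect.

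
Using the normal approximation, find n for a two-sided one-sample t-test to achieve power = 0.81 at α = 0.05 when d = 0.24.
n = 140

Sample size formula (one-sample t-test, normal approximation):
n = ((z_{α/2} + z_β) / d)²

z_{α/2} = 1.960 (for α = 0.05, two-sided)
z_β = 0.878 (for power = 0.81)
d = 0.24

n = ((1.960 + 0.878) / 0.24)²
n = (11.825)²
n ≈ 139.83
Round up to the next whole number: n = 140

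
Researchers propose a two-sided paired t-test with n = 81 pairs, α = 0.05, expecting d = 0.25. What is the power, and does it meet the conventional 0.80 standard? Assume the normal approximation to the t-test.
Power ≈ 0.61; the study is underpowered (power < 0.80)

Power calculation (paired t-test, normal approximation):
z_β = d · √n - z_{α/2}
z_β = 0.25 · √81 - 1.960
z_β = 0.25 · 9.000 - 1.960
z_β = 0.290

Power = Φ(z_β) = Φ(0.290) ≈ 0.614

Effect size d = 0.25 is small by Cohen's convention (0.2/0.5/0.8).

Threshold: power ≥ 0.80 is conventionally adequate.
Power ≈ 0.61 → the study is underpowered (power < 0.80).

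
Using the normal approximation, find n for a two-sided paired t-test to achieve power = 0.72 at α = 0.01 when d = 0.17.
n = 346 pairs

Sample size formula (paired t-test, normal approximation):
n = ((z_{α/2} + z_β) / d)²

z_{α/2} = 2.576 (for α = 0.01, two-sided)
z_β = 0.583 (for power = 0.72)
d = 0.17

n = ((2.576 + 0.583) / 0.17)²
n = (18.582)²
n ≈ 345.29
Round up to the next whole number: n = 346 pairs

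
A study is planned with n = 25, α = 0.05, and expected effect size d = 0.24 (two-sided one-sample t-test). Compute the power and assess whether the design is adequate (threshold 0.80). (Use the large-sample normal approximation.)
Power ≈ 0.22; the study is underpowered (power < 0.80)

Power calculation (one-sample t-test, normal approximation):
z_β = d · √n - z_{α/2}
z_β = 0.24 · √25 - 1.960
z_β = 0.24 · 5.000 - 1.960
z_β = -0.760

Power = Φ(z_β) = Φ(-0.760) ≈ 0.224

Effect size d = 0.24 is small by Cohen's convention (0.2/0.5/0.8).

Threshold: power ≥ 0.80 is conventionally adequate.
Power ≈ 0.22 → the study is underpowered (power < 0.80).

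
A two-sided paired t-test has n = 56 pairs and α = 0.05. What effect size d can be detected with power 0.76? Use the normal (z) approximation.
d ≈ 0.36

Minimum detectable effect (paired t-test, normal approximation):
d = (z_{α/2} + z_β) / √n
d = (1.960 + 0.706) / √56
d = 2.666 / 7.483
d ≈ 0.36

By Cohen's convention (0.2 small / 0.5 medium / 0.8 large): small effect.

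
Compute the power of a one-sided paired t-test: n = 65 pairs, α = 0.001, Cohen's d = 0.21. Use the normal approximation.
Power ≈ 0.08

Power calculation (paired t-test, normal approximation):
z_β = d · √n - z_α
z_β = 0.21 · √65 - 3.090
z_β = 0.21 · 8.062 - 3.090
z_β = -1.397

Power = Φ(z_β) = Φ(-1.397) ≈ 0.081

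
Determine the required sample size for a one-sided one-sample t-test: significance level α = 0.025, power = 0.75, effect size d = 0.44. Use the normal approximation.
n = 36

Sample size formula (one-sample t-test, normal approximation):
n = ((z_α + z_β) / d)²

z_α = 1.960 (for α = 0.025, one-sided)
z_β = 0.674 (for power = 0.75)
d = 0.44

n = ((1.960 + 0.674) / 0.44)²
n = (5.986)²
n ≈ 35.83
Round up to the next whole number: n = 36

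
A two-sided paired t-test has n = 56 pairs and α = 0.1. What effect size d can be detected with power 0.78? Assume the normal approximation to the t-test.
d ≈ 0.32

Minimum detectable effect (paired t-test, normal approximation):
d = (z_{α/2} + z_β) / √n
d = (1.645 + 0.772) / √56
d = 2.417 / 7.483
d ≈ 0.32

By Cohen's convention (0.2 small / 0.5 medium / 0.8 large): small effect.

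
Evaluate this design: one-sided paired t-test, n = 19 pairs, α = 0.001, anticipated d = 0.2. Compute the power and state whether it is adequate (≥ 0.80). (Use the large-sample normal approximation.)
Power ≈ 0.01; the study is underpowered (power < 0.80)

Power calculation (paired t-test, normal approximation):
z_β = d · √n - z_α
z_β = 0.2 · √19 - 3.090
z_β = 0.2 · 4.359 - 3.090
z_β = -2.218

Power = Φ(z_β) = Φ(-2.218) ≈ 0.013

Effect size d = 0.2 is small by Cohen's convention (0.2/0.5/0.8).

Threshold: power ≥ 0.80 is conventionally adequate.
Power ≈ 0.01 → the study is underpowered (power < 0.80).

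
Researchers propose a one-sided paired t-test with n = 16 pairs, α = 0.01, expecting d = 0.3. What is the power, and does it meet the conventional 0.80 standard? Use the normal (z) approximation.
Power ≈ 0.13; the study is underpowered (power < 0.80)

Power calculation (paired t-test, normal approximation):
z_β = d · √n - z_α
z_β = 0.3 · √16 - 2.326
z_β = 0.3 · 4.000 - 2.326
z_β = -1.126

Power = Φ(z_β) = Φ(-1.126) ≈ 0.130

Effect size d = 0.3 is small by Cohen's convention (0.2/0.5/0.8).

Threshold: power ≥ 0.80 is conventionally adequate.
Power ≈ 0.13 → the study is underpowered (power < 0.80).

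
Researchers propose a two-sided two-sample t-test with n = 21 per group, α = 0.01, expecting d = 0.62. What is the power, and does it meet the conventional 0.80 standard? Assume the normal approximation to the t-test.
Power ≈ 0.29; the study is underpowered (power < 0.80)

Power calculation (two-sample t-test, normal approximation):
z_β = d · √(n/2) - z_{α/2}
z_β = 0.62 · √(21/2) - 2.576
z_β = 0.62 · 3.240 - 2.576
z_β = -0.567

Power = Φ(z_β) = Φ(-0.567) ≈ 0.285

Effect size d = 0.62 is medium by Cohen's convention (0.2/0.5/0.8).

Threshold: power ≥ 0.80 is conventionally adequate.
Power ≈ 0.29 → the study is underpowered (power < 0.80).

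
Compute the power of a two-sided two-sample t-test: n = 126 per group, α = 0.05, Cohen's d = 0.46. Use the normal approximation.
Power ≈ 0.95

Power calculation (two-sample t-test, normal approximation):
z_β = d · √(n/2) - z_{α/2}
z_β = 0.46 · √(126/2) - 1.960
z_β = 0.46 · 7.937 - 1.960
z_β = 1.691

Power = Φ(z_β) = Φ(1.691) ≈ 0.955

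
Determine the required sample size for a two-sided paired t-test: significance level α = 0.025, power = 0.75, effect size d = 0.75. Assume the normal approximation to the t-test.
n = 16 pairs

Sample size formula (paired t-test, normal approximation):
n = ((z_{α/2} + z_β) / d)²

z_{α/2} = 2.241 (for α = 0.025, two-sided)
z_β = 0.674 (for power = 0.75)
d = 0.75

n = ((2.241 + 0.674) / 0.75)²
n = (3.887)²
n ≈ 15.11
Round up to the next whole number: n = 16 pairs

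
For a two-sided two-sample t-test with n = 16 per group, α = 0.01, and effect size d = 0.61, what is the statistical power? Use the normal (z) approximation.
Power ≈ 0.20

Power calculation (two-sample t-test, normal approximation):
z_β = d · √(n/2) - z_{α/2}
z_β = 0.61 · √(16/2) - 2.576
z_β = 0.61 · 2.828 - 2.576
z_β = -0.850

Power = Φ(z_β) = Φ(-0.850) ≈ 0.198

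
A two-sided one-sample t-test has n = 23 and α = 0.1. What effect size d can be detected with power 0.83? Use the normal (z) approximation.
d ≈ 0.54

Minimum detectable effect (one-sample t-test, normal approximation):
d = (z_{α/2} + z_β) / √n
d = (1.645 + 0.954) / √23
d = 2.599 / 4.796
d ≈ 0.54

By Cohen's convention (0.2 small / 0.5 medium / 0.8 large): medium effect.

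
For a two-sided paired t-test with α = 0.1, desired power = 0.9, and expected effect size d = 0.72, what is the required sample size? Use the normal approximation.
n = 17 pairs

Sample size formula (paired t-test, normal approximation):
n = ((z_{α/2} + z_β) / d)²

z_{α/2} = 1.645 (for α = 0.1, two-sided)
z_β = 1.282 (for power = 0.9)
d = 0.72

n = ((1.645 + 1.282) / 0.72)²
n = (4.065)²
n ≈ 16.52
Round up to the next whole number: n = 17 pairs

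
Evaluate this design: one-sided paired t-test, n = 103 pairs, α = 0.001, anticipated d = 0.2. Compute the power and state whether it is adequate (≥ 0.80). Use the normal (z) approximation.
Power ≈ 0.14; the study is underpowered (power < 0.80)

Power calculation (paired t-test, normal approximation):
z_β = d · √n - z_α
z_β = 0.2 · √103 - 3.090
z_β = 0.2 · 10.149 - 3.090
z_β = -1.060

Power = Φ(z_β) = Φ(-1.060) ≈ 0.144

Effect size d = 0.2 is small by Cohen's convention (0.2/0.5/0.8).

Threshold: power ≥ 0.80 is conventionally adequate.
Power ≈ 0.14 → the study is underpowered (power < 0.80).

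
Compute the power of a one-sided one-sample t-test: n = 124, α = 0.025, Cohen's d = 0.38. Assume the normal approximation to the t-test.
Power ≈ 0.99

Power calculation (one-sample t-test, normal approximation):
z_β = d · √n - z_α
z_β = 0.38 · √124 - 1.960
z_β = 0.38 · 11.136 - 1.960
z_β = 2.272

Power = Φ(z_β) = Φ(2.272) ≈ 0.988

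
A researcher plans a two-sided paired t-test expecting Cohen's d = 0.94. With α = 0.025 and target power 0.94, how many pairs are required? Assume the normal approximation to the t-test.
n = 17 pairs

Sample size formula (paired t-test, normal approximation):
n = ((z_{α/2} + z_β) / d)²

z_{α/2} = 2.241 (for α = 0.025, two-sided)
z_β = 1.555 (for power = 0.94)
d = 0.94

n = ((2.241 + 1.555) / 0.94)²
n = (4.038)²
n ≈ 16.31
Round up to the next whole number: n = 17 pairs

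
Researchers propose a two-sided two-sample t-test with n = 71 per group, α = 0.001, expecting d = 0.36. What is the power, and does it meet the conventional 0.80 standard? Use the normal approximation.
Power ≈ 0.13; the study is underpowered (power < 0.80)

Power calculation (two-sample t-test, normal approximation):
z_β = d · √(n/2) - z_{α/2}
z_β = 0.36 · √(71/2) - 3.291
z_β = 0.36 · 5.958 - 3.291
z_β = -1.146

Power = Φ(z_β) = Φ(-1.146) ≈ 0.126

Effect size d = 0.36 is small by Cohen's convention (0.2/0.5/0.8).

Threshold: power ≥ 0.80 is conventionally adequate.
Power ≈ 0.13 → the study is underpowered (power < 0.80).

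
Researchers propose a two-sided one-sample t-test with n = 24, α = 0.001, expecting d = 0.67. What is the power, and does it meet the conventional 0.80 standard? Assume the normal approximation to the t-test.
Power ≈ 0.50; the study is underpowered (power < 0.80)

Power calculation (one-sample t-test, normal approximation):
z_β = d · √n - z_{α/2}
z_β = 0.67 · √24 - 3.291
z_β = 0.67 · 4.899 - 3.291
z_β = -0.008

Power = Φ(z_β) = Φ(-0.008) ≈ 0.497

Effect size d = 0.67 is medium by Cohen's convention (0.2/0.5/0.8).

Threshold: power ≥ 0.80 is conventionally adequate.
Power ≈ 0.50 → the study is underpowered (power < 0.80).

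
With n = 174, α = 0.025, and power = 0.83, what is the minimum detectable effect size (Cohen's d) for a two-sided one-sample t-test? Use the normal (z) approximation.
d ≈ 0.24

Minimum detectable effect (one-sample t-test, normal approximation):
d = (z_{α/2} + z_β) / √n
d = (2.241 + 0.954) / √174
d = 3.196 / 13.191
d ≈ 0.24

By Cohen's convention (0.2 small / 0.5 medium / 0.8 large): small effect.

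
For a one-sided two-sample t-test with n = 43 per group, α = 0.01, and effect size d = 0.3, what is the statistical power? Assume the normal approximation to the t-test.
Power ≈ 0.17

Power calculation (two-sample t-test, normal approximation):
z_β = d · √(n/2) - z_α
z_β = 0.3 · √(43/2) - 2.326
z_β = 0.3 · 4.637 - 2.326
z_β = -0.935

Power = Φ(z_β) = Φ(-0.935) ≈ 0.175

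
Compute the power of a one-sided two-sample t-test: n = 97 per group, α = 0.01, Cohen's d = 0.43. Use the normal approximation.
Power ≈ 0.75

Power calculation (two-sample t-test, normal approximation):
z_β = d · √(n/2) - z_α
z_β = 0.43 · √(97/2) - 2.326
z_β = 0.43 · 6.964 - 2.326
z_β = 0.668

Power = Φ(z_β) = Φ(0.668) ≈ 0.748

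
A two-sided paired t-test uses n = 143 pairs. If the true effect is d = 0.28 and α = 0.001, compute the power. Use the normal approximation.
Power ≈ 0.52

Power calculation (paired t-test, normal approximation):
z_β = d · √n - z_{α/2}
z_β = 0.28 · √143 - 3.291
z_β = 0.28 · 11.958 - 3.291
z_β = 0.058

Power = Φ(z_β) = Φ(0.058) ≈ 0.523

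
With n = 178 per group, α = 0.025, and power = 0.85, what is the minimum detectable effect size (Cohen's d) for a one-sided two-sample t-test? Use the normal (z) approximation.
d ≈ 0.32

Minimum detectable effect (two-sample t-test, normal approximation):
d = (z_α + z_β) / √(n/2)
d = (1.960 + 1.036) / √(178/2)
d = 2.996 / 9.434
d ≈ 0.32

By Cohen's convention (0.2 small / 0.5 medium / 0.8 large): small effect.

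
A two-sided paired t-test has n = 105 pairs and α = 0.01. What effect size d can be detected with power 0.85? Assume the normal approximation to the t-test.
d ≈ 0.35

Minimum detectable effect (paired t-test, normal approximation):
d = (z_{α/2} + z_β) / √n
d = (2.576 + 1.036) / √105
d = 3.612 / 10.247
d ≈ 0.35

By Cohen's convention (0.2 small / 0.5 medium / 0.8 large): small effect.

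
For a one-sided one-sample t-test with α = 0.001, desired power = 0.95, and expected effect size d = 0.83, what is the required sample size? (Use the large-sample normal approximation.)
n = 33

Sample size formula (one-sample t-test, normal approximation):
n = ((z_α + z_β) / d)²

z_α = 3.090 (for α = 0.001, one-sided)
z_β = 1.645 (for power = 0.95)
d = 0.83

n = ((3.090 + 1.645) / 0.83)²
n = (5.705)²
n ≈ 32.55
Round up to the next whole number: n = 33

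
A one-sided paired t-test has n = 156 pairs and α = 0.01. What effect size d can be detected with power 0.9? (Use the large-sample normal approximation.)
d ≈ 0.29

Minimum detectable effect (paired t-test, normal approximation):
d = (z_α + z_β) / √n
d = (2.326 + 1.282) / √156
d = 3.608 / 12.490
d ≈ 0.29

By Cohen's convention (0.2 small / 0.5 medium / 0.8 large): small effect.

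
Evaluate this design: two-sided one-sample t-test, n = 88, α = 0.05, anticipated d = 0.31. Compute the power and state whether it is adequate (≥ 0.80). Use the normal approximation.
Power ≈ 0.83; the study is adequately powered (power ≥ 0.80)

Power calculation (one-sample t-test, normal approximation):
z_β = d · √n - z_{α/2}
z_β = 0.31 · √88 - 1.960
z_β = 0.31 · 9.381 - 1.960
z_β = 0.948

Power = Φ(z_β) = Φ(0.948) ≈ 0.828

Effect size d = 0.31 is small by Cohen's convention (0.2/0.5/0.8).

Threshold: power ≥ 0.80 is conventionally adequate.
Power ≈ 0.83 → the study is adequately powered (power ≥ 0.80).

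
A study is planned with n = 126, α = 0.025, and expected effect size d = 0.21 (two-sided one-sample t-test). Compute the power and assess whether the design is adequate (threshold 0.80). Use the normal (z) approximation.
Power ≈ 0.55; the study is underpowered (power < 0.80)

Power calculation (one-sample t-test, normal approximation):
z_β = d · √n - z_{α/2}
z_β = 0.21 · √126 - 2.241
z_β = 0.21 · 11.225 - 2.241
z_β = 0.116

Power = Φ(z_β) = Φ(0.116) ≈ 0.546

Effect size d = 0.21 is small by Cohen's convention (0.2/0.5/0.8).

Threshold: power ≥ 0.80 is conventionally adequate.
Power ≈ 0.55 → the study is underpowered (power < 0.80).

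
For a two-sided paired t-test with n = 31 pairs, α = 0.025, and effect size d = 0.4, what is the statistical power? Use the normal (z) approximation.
Power ≈ 0.49

Power calculation (paired t-test, normal approximation):
z_β = d · √n - z_{α/2}
z_β = 0.4 · √31 - 2.241
z_β = 0.4 · 5.568 - 2.241
z_β = -0.014

Power = Φ(z_β) = Φ(-0.014) ≈ 0.494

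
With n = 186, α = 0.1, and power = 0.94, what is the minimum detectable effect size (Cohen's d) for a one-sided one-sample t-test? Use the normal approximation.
d ≈ 0.21

Minimum detectable effect (one-sample t-test, normal approximation):
d = (z_α + z_β) / √n
d = (1.282 + 1.555) / √186
d = 2.836 / 13.638
d ≈ 0.21

By Cohen's convention (0.2 small / 0.5 medium / 0.8 large): small effect.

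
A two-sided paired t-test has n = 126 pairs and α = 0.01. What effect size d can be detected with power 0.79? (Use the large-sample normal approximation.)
d ≈ 0.30

Minimum detectable effect (paired t-test, normal approximation):
d = (z_{α/2} + z_β) / √n
d = (2.576 + 0.806) / √126
d = 3.382 / 11.225
d ≈ 0.30

By Cohen's convention (0.2 small / 0.5 medium / 0.8 large): small effect.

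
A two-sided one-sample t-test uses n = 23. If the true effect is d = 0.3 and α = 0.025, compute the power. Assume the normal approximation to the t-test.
Power ≈ 0.21

Power calculation (one-sample t-test, normal approximation):
z_β = d · √n - z_{α/2}
z_β = 0.3 · √23 - 2.241
z_β = 0.3 · 4.796 - 2.241
z_β = -0.803

Power = Φ(z_β) = Φ(-0.803) ≈ 0.211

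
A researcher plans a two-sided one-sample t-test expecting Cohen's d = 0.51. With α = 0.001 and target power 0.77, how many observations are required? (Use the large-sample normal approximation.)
n = 63

Sample size formula (one-sample t-test, normal approximation):
n = ((z_{α/2} + z_β) / d)²

z_{α/2} = 3.291 (for α = 0.001, two-sided)
z_β = 0.739 (for power = 0.77)
d = 0.51

n = ((3.291 + 0.739) / 0.51)²
n = (7.902)²
n ≈ 62.44
Round up to the next whole number: n = 63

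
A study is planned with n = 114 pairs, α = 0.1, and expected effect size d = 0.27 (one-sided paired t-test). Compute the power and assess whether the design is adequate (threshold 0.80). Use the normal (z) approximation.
Power ≈ 0.95; the study is adequately powered (power ≥ 0.80)

Power calculation (paired t-test, normal approximation):
z_β = d · √n - z_α
z_β = 0.27 · √114 - 1.282
z_β = 0.27 · 10.677 - 1.282
z_β = 1.601

Power = Φ(z_β) = Φ(1.601) ≈ 0.945

Effect size d = 0.27 is small by Cohen's convention (0.2/0.5/0.8).

Threshold: power ≥ 0.80 is conventionally adequate.
Power ≈ 0.95 → the study is adequately powered (power ≥ 0.80).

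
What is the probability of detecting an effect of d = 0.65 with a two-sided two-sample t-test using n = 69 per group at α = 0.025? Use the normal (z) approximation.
Power ≈ 0.94

Power calculation (two-sample t-test, normal approximation):
z_β = d · √(n/2) - z_{α/2}
z_β = 0.65 · √(69/2) - 2.241
z_β = 0.65 · 5.874 - 2.241
z_β = 1.576

Power = Φ(z_β) = Φ(1.576) ≈ 0.943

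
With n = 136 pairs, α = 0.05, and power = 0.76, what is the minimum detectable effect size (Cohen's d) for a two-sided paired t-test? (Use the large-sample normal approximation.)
d ≈ 0.23

Minimum detectable effect (paired t-test, normal approximation):
d = (z_{α/2} + z_β) / √n
d = (1.960 + 0.706) / √136
d = 2.666 / 11.662
d ≈ 0.23

By Cohen's convention (0.2 small / 0.5 medium / 0.8 large): small effect.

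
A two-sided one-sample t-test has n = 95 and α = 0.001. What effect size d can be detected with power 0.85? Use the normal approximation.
d ≈ 0.44

Minimum detectable effect (one-sample t-test, normal approximation):
d = (z_{α/2} + z_β) / √n
d = (3.291 + 1.036) / √95
d = 4.327 / 9.747
d ≈ 0.44

By Cohen's convention (0.2 small / 0.5 medium / 0.8 large): small effect.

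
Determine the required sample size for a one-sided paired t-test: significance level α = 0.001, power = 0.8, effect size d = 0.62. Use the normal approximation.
n = 41 pairs

Sample size formula (paired t-test, normal approximation):
n = ((z_α + z_β) / d)²

z_α = 3.090 (for α = 0.001, one-sided)
z_β = 0.842 (for power = 0.8)
d = 0.62

n = ((3.090 + 0.842) / 0.62)²
n = (6.342)²
n ≈ 40.22
Round up to the next whole number: n = 41 pairs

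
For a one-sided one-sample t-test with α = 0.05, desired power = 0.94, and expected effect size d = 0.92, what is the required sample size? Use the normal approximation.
n = 13

Sample size formula (one-sample t-test, normal approximation):
n = ((z_α + z_β) / d)²

z_α = 1.645 (for α = 0.05, one-sided)
z_β = 1.555 (for power = 0.94)
d = 0.92

n = ((1.645 + 1.555) / 0.92)²
n = (3.478)²
n ≈ 12.10
Round up to the next whole number: n = 13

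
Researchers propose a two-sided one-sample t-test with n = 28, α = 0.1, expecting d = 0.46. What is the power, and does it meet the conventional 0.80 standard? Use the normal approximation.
Power ≈ 0.79; the study is underpowered (power < 0.80)

Power calculation (one-sample t-test, normal approximation):
z_β = d · √n - z_{α/2}
z_β = 0.46 · √28 - 1.645
z_β = 0.46 · 5.292 - 1.645
z_β = 0.789

Power = Φ(z_β) = Φ(0.789) ≈ 0.785

Effect size d = 0.46 is small by Cohen's convention (0.2/0.5/0.8).

Threshold: power ≥ 0.80 is conventionally adequate.
Power ≈ 0.79 → the study is underpowered (power < 0.80).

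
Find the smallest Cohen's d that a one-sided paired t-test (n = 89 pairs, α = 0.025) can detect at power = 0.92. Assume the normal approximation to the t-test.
d ≈ 0.36

Minimum detectable effect (paired t-test, normal approximation):
d = (z_α + z_β) / √n
d = (1.960 + 1.405) / √89
d = 3.365 / 9.434
d ≈ 0.36

By Cohen's convention (0.2 small / 0.5 medium / 0.8 large): small effect.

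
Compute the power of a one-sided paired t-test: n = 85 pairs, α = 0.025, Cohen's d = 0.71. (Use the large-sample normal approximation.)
Power ≈ 1.00

Power calculation (paired t-test, normal approximation):
z_β = d · √n - z_α
z_β = 0.71 · √85 - 1.960
z_β = 0.71 · 9.220 - 1.960
z_β = 4.586

Power = Φ(z_β) = Φ(4.586) ≈ 1.000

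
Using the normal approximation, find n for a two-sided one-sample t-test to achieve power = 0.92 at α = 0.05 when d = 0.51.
n = 44

Sample size formula (one-sample t-test, normal approximation):
n = ((z_{α/2} + z_β) / d)²

z_{α/2} = 1.960 (for α = 0.05, two-sided)
z_β = 1.405 (for power = 0.92)
d = 0.51

n = ((1.960 + 1.405) / 0.51)²
n = (6.598)²
n ≈ 43.53
Round up to the next whole number: n = 44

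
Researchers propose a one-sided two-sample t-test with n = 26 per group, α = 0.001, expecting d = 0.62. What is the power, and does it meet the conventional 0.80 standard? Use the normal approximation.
Power ≈ 0.20; the study is underpowered (power < 0.80)

Power calculation (two-sample t-test, normal approximation):
z_β = d · √(n/2) - z_α
z_β = 0.62 · √(26/2) - 3.090
z_β = 0.62 · 3.606 - 3.090
z_β = -0.855

Power = Φ(z_β) = Φ(-0.855) ≈ 0.196

Effect size d = 0.62 is medium by Cohen's convention (0.2/0.5/0.8).

Threshold: power ≥ 0.80 is conventionally adequate.
Power ≈ 0.20 → the study is underpowered (power < 0.80).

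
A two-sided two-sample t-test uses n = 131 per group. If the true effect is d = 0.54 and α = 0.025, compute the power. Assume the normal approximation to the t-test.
Power ≈ 0.98

Power calculation (two-sample t-test, normal approximation):
z_β = d · √(n/2) - z_{α/2}
z_β = 0.54 · √(131/2) - 2.241
z_β = 0.54 · 8.093 - 2.241
z_β = 2.129

Power = Φ(z_β) = Φ(2.129) ≈ 0.983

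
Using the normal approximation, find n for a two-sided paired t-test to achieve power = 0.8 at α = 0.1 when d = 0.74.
n = 12 pairs

Sample size formula (paired t-test, normal approximation):
n = ((z_{α/2} + z_β) / d)²

z_{α/2} = 1.645 (for α = 0.1, two-sided)
z_β = 0.842 (for power = 0.8)
d = 0.74

n = ((1.645 + 0.842) / 0.74)²
n = (3.361)²
n ≈ 11.30
Round up to the next whole number: n = 12 pairs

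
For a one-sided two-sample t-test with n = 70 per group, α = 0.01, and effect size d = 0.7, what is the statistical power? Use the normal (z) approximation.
Power ≈ 0.97

Power calculation (two-sample t-test, normal approximation):
z_β = d · √(n/2) - z_α
z_β = 0.7 · √(70/2) - 2.326
z_β = 0.7 · 5.916 - 2.326
z_β = 1.815

Power = Φ(z_β) = Φ(1.815) ≈ 0.965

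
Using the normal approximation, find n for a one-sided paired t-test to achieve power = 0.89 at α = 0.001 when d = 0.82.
n = 28 pairs

Sample size formula (paired t-test, normal approximation):
n = ((z_α + z_β) / d)²

z_α = 3.090 (for α = 0.001, one-sided)
z_β = 1.227 (for power = 0.89)
d = 0.82

n = ((3.090 + 1.227) / 0.82)²
n = (5.265)²
n ≈ 27.72
Round up to the next whole number: n = 28 pairs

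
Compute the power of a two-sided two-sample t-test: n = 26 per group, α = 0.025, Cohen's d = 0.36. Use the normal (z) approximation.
Power ≈ 0.17

Power calculation (two-sample t-test, normal approximation):
z_β = d · √(n/2) - z_{α/2}
z_β = 0.36 · √(26/2) - 2.241
z_β = 0.36 · 3.606 - 2.241
z_β = -0.943

Power = Φ(z_β) = Φ(-0.943) ≈ 0.173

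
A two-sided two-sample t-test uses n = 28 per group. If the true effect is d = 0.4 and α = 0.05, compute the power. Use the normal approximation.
Power ≈ 0.32

Power calculation (two-sample t-test, normal approximation):
z_β = d · √(n/2) - z_{α/2}
z_β = 0.4 · √(28/2) - 1.960
z_β = 0.4 · 3.742 - 1.960
z_β = -0.463

Power = Φ(z_β) = Φ(-0.463) ≈ 0.322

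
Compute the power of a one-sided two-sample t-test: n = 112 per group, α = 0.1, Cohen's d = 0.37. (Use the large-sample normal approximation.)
Power ≈ 0.93

Power calculation (two-sample t-test, normal approximation):
z_β = d · √(n/2) - z_α
z_β = 0.37 · √(112/2) - 1.282
z_β = 0.37 · 7.483 - 1.282
z_β = 1.487

Power = Φ(z_β) = Φ(1.487) ≈ 0.932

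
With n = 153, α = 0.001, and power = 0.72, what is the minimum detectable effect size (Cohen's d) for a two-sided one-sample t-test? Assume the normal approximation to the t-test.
d ≈ 0.31

Minimum detectable effect (one-sample t-test, normal approximation):
d = (z_{α/2} + z_β) / √n
d = (3.291 + 0.583) / √153
d = 3.873 / 12.369
d ≈ 0.31

By Cohen's convention (0.2 small / 0.5 medium / 0.8 large): small effect.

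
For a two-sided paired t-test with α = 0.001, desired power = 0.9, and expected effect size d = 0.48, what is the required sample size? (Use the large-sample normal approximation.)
n = 91 pairs

Sample size formula (paired t-test, normal approximation):
n = ((z_{α/2} + z_β) / d)²

z_{α/2} = 3.291 (for α = 0.001, two-sided)
z_β = 1.282 (for power = 0.9)
d = 0.48

n = ((3.291 + 1.282) / 0.48)²
n = (9.527)²
n ≈ 90.76
Round up to the next whole number: n = 91 pairs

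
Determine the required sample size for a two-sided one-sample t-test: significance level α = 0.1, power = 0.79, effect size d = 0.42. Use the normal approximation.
n = 35

Sample size formula (one-sample t-test, normal approximation):
n = ((z_{α/2} + z_β) / d)²

z_{α/2} = 1.645 (for α = 0.1, two-sided)
z_β = 0.806 (for power = 0.79)
d = 0.42

n = ((1.645 + 0.806) / 0.42)²
n = (5.836)²
n ≈ 34.06
Round up to the next whole number: n = 35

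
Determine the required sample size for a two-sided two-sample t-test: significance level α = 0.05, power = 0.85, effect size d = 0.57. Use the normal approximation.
n = 56 per group

Sample size formula (two-sample t-test, normal approximation):
n = 2 · ((z_{α/2} + z_β) / d)²

z_{α/2} = 1.960 (for α = 0.05, two-sided)
z_β = 1.036 (for power = 0.85)
d = 0.57

n = 2 · ((1.960 + 1.036) / 0.57)²
n = 2 · (5.256)²
n ≈ 55.25
Round up to the next whole number: n = 56 per group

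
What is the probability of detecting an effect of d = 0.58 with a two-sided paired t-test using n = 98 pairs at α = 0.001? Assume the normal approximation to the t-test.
Power ≈ 0.99

Power calculation (paired t-test, normal approximation):
z_β = d · √n - z_{α/2}
z_β = 0.58 · √98 - 3.291
z_β = 0.58 · 9.899 - 3.291
z_β = 2.451

Power = Φ(z_β) = Φ(2.451) ≈ 0.993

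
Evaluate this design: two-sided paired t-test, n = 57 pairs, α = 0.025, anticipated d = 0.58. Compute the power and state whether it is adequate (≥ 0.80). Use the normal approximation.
Power ≈ 0.98; the study is adequately powered (power ≥ 0.80)

Power calculation (paired t-test, normal approximation):
z_β = d · √n - z_{α/2}
z_β = 0.58 · √57 - 2.241
z_β = 0.58 · 7.550 - 2.241
z_β = 2.138

Power = Φ(z_β) = Φ(2.138) ≈ 0.984

Effect size d = 0.58 is medium by Cohen's convention (0.2/0.5/0.8).

Threshold: power ≥ 0.80 is conventionally adequate.
Power ≈ 0.98 → the study is adequately powered (power ≥ 0.80).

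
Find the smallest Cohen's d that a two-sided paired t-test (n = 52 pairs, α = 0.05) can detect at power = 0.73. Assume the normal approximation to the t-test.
d ≈ 0.36

Minimum detectable effect (paired t-test, normal approximation):
d = (z_{α/2} + z_β) / √n
d = (1.960 + 0.613) / √52
d = 2.573 / 7.211
d ≈ 0.36

By Cohen's convention (0.2 small / 0.5 medium / 0.8 large): small effect.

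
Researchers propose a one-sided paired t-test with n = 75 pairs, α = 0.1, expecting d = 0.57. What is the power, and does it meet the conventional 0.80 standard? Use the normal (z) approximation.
Power ≈ 1.00; the study is adequately powered (power ≥ 0.80)

Power calculation (paired t-test, normal approximation):
z_β = d · √n - z_α
z_β = 0.57 · √75 - 1.282
z_β = 0.57 · 8.660 - 1.282
z_β = 3.655

Power = Φ(z_β) = Φ(3.655) ≈ 1.000

Effect size d = 0.57 is medium by Cohen's convention (0.2/0.5/0.8).

Threshold: power ≥ 0.80 is conventionally adequate.
Power ≈ 1.00 → the study is adequately powered (power ≥ 0.80).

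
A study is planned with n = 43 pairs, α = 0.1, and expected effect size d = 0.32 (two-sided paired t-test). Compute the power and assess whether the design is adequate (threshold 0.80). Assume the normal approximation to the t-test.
Power ≈ 0.67; the study is underpowered (power < 0.80)

Power calculation (paired t-test, normal approximation):
z_β = d · √n - z_{α/2}
z_β = 0.32 · √43 - 1.645
z_β = 0.32 · 6.557 - 1.645
z_β = 0.454

Power = Φ(z_β) = Φ(0.454) ≈ 0.675

Effect size d = 0.32 is small by Cohen's convention (0.2/0.5/0.8).

Threshold: power ≥ 0.80 is conventionally adequate.
Power ≈ 0.67 → the study is underpowered (power < 0.80).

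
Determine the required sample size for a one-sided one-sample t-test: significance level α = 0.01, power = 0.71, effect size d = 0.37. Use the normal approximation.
n = 61

Sample size formula (one-sample t-test, normal approximation):
n = ((z_α + z_β) / d)²

z_α = 2.326 (for α = 0.01, one-sided)
z_β = 0.553 (for power = 0.71)
d = 0.37

n = ((2.326 + 0.553) / 0.37)²
n = (7.781)²
n ≈ 60.54
Round up to the next whole number: n = 61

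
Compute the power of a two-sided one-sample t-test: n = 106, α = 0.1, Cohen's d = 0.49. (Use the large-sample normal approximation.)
Power ≈ 1.00

Power calculation (one-sample t-test, normal approximation):
z_β = d · √n - z_{α/2}
z_β = 0.49 · √106 - 1.645
z_β = 0.49 · 10.296 - 1.645
z_β = 3.400

Power = Φ(z_β) = Φ(3.400) ≈ 1.000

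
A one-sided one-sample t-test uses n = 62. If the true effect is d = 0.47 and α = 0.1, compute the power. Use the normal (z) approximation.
Power ≈ 0.99

Power calculation (one-sample t-test, normal approximation):
z_β = d · √n - z_α
z_β = 0.47 · √62 - 1.282
z_β = 0.47 · 7.874 - 1.282
z_β = 2.419

Power = Φ(z_β) = Φ(2.419) ≈ 0.992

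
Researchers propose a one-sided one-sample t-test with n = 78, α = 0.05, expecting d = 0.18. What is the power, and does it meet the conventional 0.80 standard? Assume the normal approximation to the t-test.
Power ≈ 0.48; the study is underpowered (power < 0.80)

Power calculation (one-sample t-test, normal approximation):
z_β = d · √n - z_α
z_β = 0.18 · √78 - 1.645
z_β = 0.18 · 8.832 - 1.645
z_β = -0.055

Power = Φ(z_β) = Φ(-0.055) ≈ 0.478

Effect size d = 0.18 is very small by Cohen's convention (0.2/0.5/0.8).

Threshold: power ≥ 0.80 is conventionally adequate.
Power ≈ 0.48 → the study is underpowered (power < 0.80).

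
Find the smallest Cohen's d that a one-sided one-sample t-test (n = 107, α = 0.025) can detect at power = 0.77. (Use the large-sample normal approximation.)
d ≈ 0.26

Minimum detectable effect (one-sample t-test, normal approximation):
d = (z_α + z_β) / √n
d = (1.960 + 0.739) / √107
d = 2.699 / 10.344
d ≈ 0.26

By Cohen's convention (0.2 small / 0.5 medium / 0.8 large): small effect.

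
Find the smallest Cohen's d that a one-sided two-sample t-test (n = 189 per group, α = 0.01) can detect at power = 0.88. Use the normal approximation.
d ≈ 0.36

Minimum detectable effect (two-sample t-test, normal approximation):
d = (z_α + z_β) / √(n/2)
d = (2.326 + 1.175) / √(189/2)
d = 3.501 / 9.721
d ≈ 0.36

By Cohen's convention (0.2 small / 0.5 medium / 0.8 large): small effect.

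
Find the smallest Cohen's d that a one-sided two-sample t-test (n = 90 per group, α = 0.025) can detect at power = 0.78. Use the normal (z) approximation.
d ≈ 0.41

Minimum detectable effect (two-sample t-test, normal approximation):
d = (z_α + z_β) / √(n/2)
d = (1.960 + 0.772) / √(90/2)
d = 2.732 / 6.708
d ≈ 0.41

By Cohen's convention (0.2 small / 0.5 medium / 0.8 large): small effect.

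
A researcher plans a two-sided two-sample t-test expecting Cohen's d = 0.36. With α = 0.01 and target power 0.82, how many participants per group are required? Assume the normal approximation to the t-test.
n = 189 per group

Sample size formula (two-sample t-test, normal approximation):
n = 2 · ((z_{α/2} + z_β) / d)²

z_{α/2} = 2.576 (for α = 0.01, two-sided)
z_β = 0.915 (for power = 0.82)
d = 0.36

n = 2 · ((2.576 + 0.915) / 0.36)²
n = 2 · (9.697)²
n ≈ 188.06
Round up to the next whole number: n = 189 per group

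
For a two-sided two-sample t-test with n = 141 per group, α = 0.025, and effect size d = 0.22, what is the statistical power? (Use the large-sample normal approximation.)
Power ≈ 0.35

Power calculation (two-sample t-test, normal approximation):
z_β = d · √(n/2) - z_{α/2}
z_β = 0.22 · √(141/2) - 2.241
z_β = 0.22 · 8.396 - 2.241
z_β = -0.394

Power = Φ(z_β) = Φ(-0.394) ≈ 0.347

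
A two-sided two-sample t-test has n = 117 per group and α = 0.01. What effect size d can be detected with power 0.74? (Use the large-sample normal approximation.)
d ≈ 0.42

Minimum detectable effect (two-sample t-test, normal approximation):
d = (z_{α/2} + z_β) / √(n/2)
d = (2.576 + 0.643) / √(117/2)
d = 3.219 / 7.649
d ≈ 0.42

By Cohen's convention (0.2 small / 0.5 medium / 0.8 large): small effect.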